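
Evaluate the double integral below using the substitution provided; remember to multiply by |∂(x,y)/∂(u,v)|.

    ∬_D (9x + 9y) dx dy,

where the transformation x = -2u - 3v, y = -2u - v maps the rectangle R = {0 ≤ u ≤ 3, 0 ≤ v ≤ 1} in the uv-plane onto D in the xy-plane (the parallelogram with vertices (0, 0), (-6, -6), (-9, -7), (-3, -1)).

Compute the Jacobian determinant of (x, y) with respect to (u, v):

    ∂(x,y)/∂(u,v) = | -2  -3 | = (-2)(-1) - (-3)(-2) = -4.
                   | -2  -1 |

Its absolute value is |J| = 4 (the area scaling factor).

Substituting x = -2u - 3v, y = -2u - v into the integrand,

    9x + 9y → -36u - 36v,

so the integral becomes

    ∬_R (-36u - 36v) · |J| du dv = ∫_0^3 ∫_0^1 (-144u - 144v) dv du.

Inner (v): -144u - 72.
Outer (u): -864.

Therefore ∬_D (9x + 9y) dx dy = -864.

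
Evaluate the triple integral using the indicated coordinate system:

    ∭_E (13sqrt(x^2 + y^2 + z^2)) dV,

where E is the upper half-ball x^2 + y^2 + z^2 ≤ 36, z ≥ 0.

In spherical coordinates, x = ρ sin(φ) cos(θ), y = ρ sin(φ) sin(θ), z = ρ cos(φ), and dV = ρ^2 sin(φ) dρ dφ dθ.

The integrand becomes 13ρ, so

    ∭_E (13sqrt(x^2 + y^2 + z^2)) dV = ∫_{0}^{2π} ∫_{0}^{π/2} ∫_{0}^{6} (13ρ) · ρ^2 sin(φ) dρ dφ dθ.

Inner (ρ): 4212sin(φ).
Middle (φ): 4212.
Outer (θ): 8424π.

Therefore the triple integral equals 8424π.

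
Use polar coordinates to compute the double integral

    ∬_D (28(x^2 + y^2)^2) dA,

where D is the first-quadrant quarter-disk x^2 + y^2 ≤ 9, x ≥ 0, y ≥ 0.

The region D is 0 ≤ r ≤ 3, 0 ≤ θ ≤ π/2 in polar coordinates, where x = r cos(θ), y = r sin(θ), and dA = r dr dθ.

Under the substitution, the integrand becomes 28r^4, so

    ∬_D (28(x^2 + y^2)^2) dA = ∫_{0}^{π/2} ∫_{0}^{3} (28r^4) · r dr dθ.

Inner integral (in r): ∫_{0}^{3} (28r^4) · r dr = 3402.

Outer integral (in θ): ∫_{0}^{π/2} (3402) dθ = 1701π.

Therefore ∬_D (28(x^2 + y^2)^2) dA = 1701π.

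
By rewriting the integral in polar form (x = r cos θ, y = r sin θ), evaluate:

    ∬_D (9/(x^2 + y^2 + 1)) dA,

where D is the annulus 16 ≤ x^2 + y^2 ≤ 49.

The region D is 4 ≤ r ≤ 7, 0 ≤ θ ≤ 2π in polar coordinates, where x = r cos(θ), y = r sin(θ), and dA = r dr dθ.

Under the substitution, the integrand becomes 9/(r^2 + 1), so

    ∬_D (9/(x^2 + y^2 + 1)) dA = ∫_{0}^{2π} ∫_{4}^{7} (9/(r^2 + 1)) · r dr dθ.

Inner integral (in r): ∫_{4}^{7} (9/(r^2 + 1)) · r dr = log(31250000sqrt(34)/1419857).

Outer integral (in θ): ∫_{0}^{2π} (log(31250000sqrt(34)/1419857)) dθ = log((31250000sqrt(34)/1419857)^(2π)).

Therefore ∬_D (9/(x^2 + y^2 + 1)) dA = log((31250000sqrt(34)/1419857)^(2π)).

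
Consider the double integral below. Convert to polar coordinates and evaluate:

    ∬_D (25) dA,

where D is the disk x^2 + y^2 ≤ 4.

The region D is 0 ≤ r ≤ 2, 0 ≤ θ ≤ 2π in polar coordinates, where x = r cos(θ), y = r sin(θ), and dA = r dr dθ.

Under the substitution, the integrand becomes 25, so

    ∬_D (25) dA = ∫_{0}^{2π} ∫_{0}^{2} (25) · r dr dθ.

Inner integral (in r): ∫_{0}^{2} (25) · r dr = 50.

Outer integral (in θ): ∫_{0}^{2π} (50) dθ = 100π.

Therefore ∬_D (25) dA = 100π.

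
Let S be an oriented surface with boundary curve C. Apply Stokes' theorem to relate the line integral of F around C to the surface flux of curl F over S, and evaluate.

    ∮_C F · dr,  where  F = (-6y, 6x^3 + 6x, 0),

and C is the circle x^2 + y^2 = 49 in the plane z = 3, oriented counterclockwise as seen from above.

Let S be the flat disk x^2 + y^2 ≤ 49 in the plane z = 3, with upward unit normal n̂ = ẑ. By Stokes' theorem,

    ∮_C F · dr = ∬_S (∇ × F) · n̂ dS = ∬_D (curl F)_z dA,

where D is the disk x^2 + y^2 ≤ 49.

Compute the curl of F = (-6y, 6x^3 + 6x, 0):
    (∇ × F)_x = ∂F_z/∂y - ∂F_y/∂z = 0,
    (∇ × F)_y = ∂F_x/∂z - ∂F_z/∂x = 0,
    (∇ × F)_z = ∂F_y/∂x - ∂F_x/∂y = 18x^2 + 12.

On z = 3, (curl F)_z = 18x^2 + 12.

Convert to polar (x = r cos θ, y = r sin θ, dA = r dr dθ); the integrand becomes 18r^2cos(θ)^2 + 12, so

    ∬_D (curl F)_z dA = ∫_0^{2π} ∫_0^{7} (18r^2cos(θ)^2 + 12) · r dr dθ.

Inner (r from 0 to 7): 21609cos(θ)^2/2 + 294.
Outer (θ from 0 to 2π): 22785π/2.

Therefore ∮_C F · dr = 22785π/2.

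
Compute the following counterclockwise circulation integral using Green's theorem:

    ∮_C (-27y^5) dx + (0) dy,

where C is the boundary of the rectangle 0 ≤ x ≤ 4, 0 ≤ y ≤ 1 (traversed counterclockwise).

Green's theorem converts the closed line integral into a double integral over the enclosed region D:

    ∮_C P dx + Q dy = ∬_D (∂Q/∂x - ∂P/∂y) dA.

Here P = -27y^5, Q = 0, so

    ∂Q/∂x = 0,    ∂P/∂y = -135y^4,
    ∂Q/∂x - ∂P/∂y = 135y^4.

D is the region 0 ≤ x ≤ 4, 0 ≤ y ≤ 1. Evaluating the double integral:

    ∬_D (135y^4) dA = ∫_0^{4} ∫_0^{1} (135y^4) dy dx.

Inner (y from 0 to 1): 27.
Outer (x from 0 to 4): 108.

Therefore ∮_C P dx + Q dy = 108.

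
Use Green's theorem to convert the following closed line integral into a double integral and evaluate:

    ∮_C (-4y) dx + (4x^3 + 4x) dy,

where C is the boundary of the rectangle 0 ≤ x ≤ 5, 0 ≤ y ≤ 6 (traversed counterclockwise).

Green's theorem converts the closed line integral into a double integral over the enclosed region D:

    ∮_C P dx + Q dy = ∬_D (∂Q/∂x - ∂P/∂y) dA.

Here P = -4y, Q = 4x^3 + 4x, so

    ∂Q/∂x = 12x^2 + 4,    ∂P/∂y = -4,
    ∂Q/∂x - ∂P/∂y = 12x^2 + 8.

D is the region 0 ≤ x ≤ 5, 0 ≤ y ≤ 6. Evaluating the double integral:

    ∬_D (12x^2 + 8) dA = ∫_0^{5} ∫_0^{6} (12x^2 + 8) dy dx.

Inner (y from 0 to 6): 72x^2 + 48.
Outer (x from 0 to 5): 3240.

Therefore ∮_C P dx + Q dy = 3240.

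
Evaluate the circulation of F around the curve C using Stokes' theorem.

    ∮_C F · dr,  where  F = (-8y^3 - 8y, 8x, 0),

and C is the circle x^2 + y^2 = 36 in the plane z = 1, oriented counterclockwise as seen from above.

Let S be the flat disk x^2 + y^2 ≤ 36 in the plane z = 1, with upward unit normal n̂ = ẑ. By Stokes' theorem,

    ∮_C F · dr = ∬_S (∇ × F) · n̂ dS = ∬_D (curl F)_z dA,

where D is the disk x^2 + y^2 ≤ 36.

Compute the curl of F = (-8y^3 - 8y, 8x, 0):
    (∇ × F)_x = ∂F_z/∂y - ∂F_y/∂z = 0,
    (∇ × F)_y = ∂F_x/∂z - ∂F_z/∂x = 0,
    (∇ × F)_z = ∂F_y/∂x - ∂F_x/∂y = 24y^2 + 16.

On z = 1, (curl F)_z = 24y^2 + 16.

Convert to polar (x = r cos θ, y = r sin θ, dA = r dr dθ); the integrand becomes 24r^2sin(θ)^2 + 16, so

    ∬_D (curl F)_z dA = ∫_0^{2π} ∫_0^{6} (24r^2sin(θ)^2 + 16) · r dr dθ.

Inner (r from 0 to 6): 7776sin(θ)^2 + 288.
Outer (θ from 0 to 2π): 8352π.

Therefore ∮_C F · dr = 8352π.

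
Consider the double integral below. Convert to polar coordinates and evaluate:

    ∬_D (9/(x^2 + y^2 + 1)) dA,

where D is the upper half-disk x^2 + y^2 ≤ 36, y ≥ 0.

The region D is 0 ≤ r ≤ 6, 0 ≤ θ ≤ π in polar coordinates, where x = r cos(θ), y = r sin(θ), and dA = r dr dθ.

Under the substitution, the integrand becomes 9/(r^2 + 1), so

    ∬_D (9/(x^2 + y^2 + 1)) dA = ∫_{0}^{π} ∫_{0}^{6} (9/(r^2 + 1)) · r dr dθ.

Inner integral (in r): ∫_{0}^{6} (9/(r^2 + 1)) · r dr = 9log(37)/2.

Outer integral (in θ): ∫_{0}^{π} (9log(37)/2) dθ = 9π log(37)/2.

Therefore ∬_D (9/(x^2 + y^2 + 1)) dA = 9π log(37)/2.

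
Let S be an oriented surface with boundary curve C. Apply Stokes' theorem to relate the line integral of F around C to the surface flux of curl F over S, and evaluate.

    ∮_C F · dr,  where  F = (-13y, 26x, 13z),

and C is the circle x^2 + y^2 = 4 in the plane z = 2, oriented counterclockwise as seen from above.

Let S be the flat disk x^2 + y^2 ≤ 4 in the plane z = 2, with upward unit normal n̂ = ẑ. By Stokes' theorem,

    ∮_C F · dr = ∬_S (∇ × F) · n̂ dS = ∬_D (curl F)_z dA,

where D is the disk x^2 + y^2 ≤ 4.

Compute the curl of F = (-13y, 26x, 13z):
    (∇ × F)_x = ∂F_z/∂y - ∂F_y/∂z = 0,
    (∇ × F)_y = ∂F_x/∂z - ∂F_z/∂x = 0,
    (∇ × F)_z = ∂F_y/∂x - ∂F_x/∂y = 39.

On z = 2, (curl F)_z = 39.

Convert to polar (x = r cos θ, y = r sin θ, dA = r dr dθ); the integrand becomes 39, so

    ∬_D (curl F)_z dA = ∫_0^{2π} ∫_0^{2} (39) · r dr dθ.

Inner (r from 0 to 2): 78.
Outer (θ from 0 to 2π): 156π.

Therefore ∮_C F · dr = 156π.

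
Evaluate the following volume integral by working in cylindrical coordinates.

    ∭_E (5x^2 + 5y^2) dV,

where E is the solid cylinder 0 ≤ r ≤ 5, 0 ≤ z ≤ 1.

In cylindrical coordinates, x = r cos(θ), y = r sin(θ), z = z, and dV = r dr dθ dz.

The integrand becomes 5r^2, so

    ∭_E (5x^2 + 5y^2) dV = ∫_{0}^{2π} ∫_{0}^{5} ∫_{0}^{1} (5r^2) · r dz dr dθ.

Inner (z): 5r^3.
Middle (r from 0 to 5): 3125/4.
Outer (θ): 3125π/2.

Therefore the triple integral equals 3125π/2.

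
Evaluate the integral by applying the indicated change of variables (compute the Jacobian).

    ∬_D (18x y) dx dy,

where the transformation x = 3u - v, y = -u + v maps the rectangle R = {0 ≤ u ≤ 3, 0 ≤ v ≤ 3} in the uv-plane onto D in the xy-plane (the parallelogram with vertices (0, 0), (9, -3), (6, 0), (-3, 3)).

Compute the Jacobian determinant of (x, y) with respect to (u, v):

    ∂(x,y)/∂(u,v) = | 3  -1 | = (3)(1) - (-1)(-1) = 2.
                   | -1  1 |

Its absolute value is |J| = 2 (the area scaling factor).

Substituting x = 3u - v, y = -u + v into the integrand,

    18x y → -54u^2 + 72u v - 18v^2,

so the integral becomes

    ∬_R (-54u^2 + 72u v - 18v^2) · |J| du dv = ∫_0^3 ∫_0^3 (-108u^2 + 144u v - 36v^2) dv du.

Inner (v): -324u^2 + 648u - 324.
Outer (u): -972.

Therefore ∬_D (18x y) dx dy = -972.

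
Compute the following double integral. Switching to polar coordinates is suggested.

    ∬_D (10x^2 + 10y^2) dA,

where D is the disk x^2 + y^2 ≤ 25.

The region D is 0 ≤ r ≤ 5, 0 ≤ θ ≤ 2π in polar coordinates, where x = r cos(θ), y = r sin(θ), and dA = r dr dθ.

Under the substitution, the integrand becomes 10r^2, so

    ∬_D (10x^2 + 10y^2) dA = ∫_{0}^{2π} ∫_{0}^{5} (10r^2) · r dr dθ.

Inner integral (in r): ∫_{0}^{5} (10r^2) · r dr = 3125/2.

Outer integral (in θ): ∫_{0}^{2π} (3125/2) dθ = 3125π.

Therefore ∬_D (10x^2 + 10y^2) dA = 3125π.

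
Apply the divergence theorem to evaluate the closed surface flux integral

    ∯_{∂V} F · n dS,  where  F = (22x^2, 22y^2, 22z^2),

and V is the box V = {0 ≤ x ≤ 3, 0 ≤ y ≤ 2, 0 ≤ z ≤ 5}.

By the divergence theorem,

    ∯_{∂V} F · n dS = ∭_V (∇ · F) dV.

Compute the divergence:
    ∇ · F = ∂F_x/∂x + ∂F_y/∂y + ∂F_z/∂z = 44x + 44y + 44z.

V is a rectangular box, so dV = dx dy dz with 0 ≤ x ≤ 3, 0 ≤ y ≤ 2, 0 ≤ z ≤ 5.

Integrate (44x + 44y + 44z) over V as an iterated integral:

    ∭_V (∇·F) dV = ∫_0^{3} ∫_0^{2} ∫_0^{5} (44x + 44y + 44z) dz dy dx.

Inner (z from 0 to 5): 220x + 220y + 550.
Middle (y from 0 to 2): 440x + 1540.
Outer (x from 0 to 3): 6600.

Therefore ∯_{∂V} F · n dS = 6600.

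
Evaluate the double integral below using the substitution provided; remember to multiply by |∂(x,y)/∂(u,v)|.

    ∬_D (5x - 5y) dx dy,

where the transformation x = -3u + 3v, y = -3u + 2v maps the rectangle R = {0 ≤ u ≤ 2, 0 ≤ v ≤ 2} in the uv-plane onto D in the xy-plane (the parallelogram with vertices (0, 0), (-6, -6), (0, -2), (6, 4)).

Compute the Jacobian determinant of (x, y) with respect to (u, v):

    ∂(x,y)/∂(u,v) = | -3  3 | = (-3)(2) - (3)(-3) = 3.
                   | -3  2 |

Its absolute value is |J| = 3 (the area scaling factor).

Substituting x = -3u + 3v, y = -3u + 2v into the integrand,

    5x - 5y → 5v,

so the integral becomes

    ∬_R (5v) · |J| du dv = ∫_0^2 ∫_0^2 (15v) dv du.

Inner (v): 30.
Outer (u): 60.

Therefore ∬_D (5x - 5y) dx dy = 60.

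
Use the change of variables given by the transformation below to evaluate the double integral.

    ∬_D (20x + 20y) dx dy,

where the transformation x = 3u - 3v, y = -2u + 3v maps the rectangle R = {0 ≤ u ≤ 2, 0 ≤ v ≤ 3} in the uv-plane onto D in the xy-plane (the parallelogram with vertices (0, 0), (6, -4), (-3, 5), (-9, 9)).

Compute the Jacobian determinant of (x, y) with respect to (u, v):

    ∂(x,y)/∂(u,v) = | 3  -3 | = (3)(3) - (-3)(-2) = 3.
                   | -2  3 |

Its absolute value is |J| = 3 (the area scaling factor).

Substituting x = 3u - 3v, y = -2u + 3v into the integrand,

    20x + 20y → 20u,

so the integral becomes

    ∬_R (20u) · |J| du dv = ∫_0^2 ∫_0^3 (60u) dv du.

Inner (v): 180u.
Outer (u): 360.

Therefore ∬_D (20x + 20y) dx dy = 360.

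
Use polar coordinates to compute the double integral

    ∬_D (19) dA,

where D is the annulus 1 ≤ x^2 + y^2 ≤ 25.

The region D is 1 ≤ r ≤ 5, 0 ≤ θ ≤ 2π in polar coordinates, where x = r cos(θ), y = r sin(θ), and dA = r dr dθ.

Under the substitution, the integrand becomes 19, so

    ∬_D (19) dA = ∫_{0}^{2π} ∫_{1}^{5} (19) · r dr dθ.

Inner integral (in r): ∫_{1}^{5} (19) · r dr = 228.

Outer integral (in θ): ∫_{0}^{2π} (228) dθ = 456π.

Therefore ∬_D (19) dA = 456π.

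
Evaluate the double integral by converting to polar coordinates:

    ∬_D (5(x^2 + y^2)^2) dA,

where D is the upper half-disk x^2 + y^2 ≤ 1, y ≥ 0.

The region D is 0 ≤ r ≤ 1, 0 ≤ θ ≤ π in polar coordinates, where x = r cos(θ), y = r sin(θ), and dA = r dr dθ.

Under the substitution, the integrand becomes 5r^4, so

    ∬_D (5(x^2 + y^2)^2) dA = ∫_{0}^{π} ∫_{0}^{1} (5r^4) · r dr dθ.

Inner integral (in r): ∫_{0}^{1} (5r^4) · r dr = 5/6.

Outer integral (in θ): ∫_{0}^{π} (5/6) dθ = 5π/6.

Therefore ∬_D (5(x^2 + y^2)^2) dA = 5π/6.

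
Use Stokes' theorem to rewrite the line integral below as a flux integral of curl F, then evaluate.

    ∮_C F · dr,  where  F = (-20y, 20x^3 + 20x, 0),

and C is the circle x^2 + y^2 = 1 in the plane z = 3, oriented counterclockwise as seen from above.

Let S be the flat disk x^2 + y^2 ≤ 1 in the plane z = 3, with upward unit normal n̂ = ẑ. By Stokes' theorem,

    ∮_C F · dr = ∬_S (∇ × F) · n̂ dS = ∬_D (curl F)_z dA,

where D is the disk x^2 + y^2 ≤ 1.

Compute the curl of F = (-20y, 20x^3 + 20x, 0):
    (∇ × F)_x = ∂F_z/∂y - ∂F_y/∂z = 0,
    (∇ × F)_y = ∂F_x/∂z - ∂F_z/∂x = 0,
    (∇ × F)_z = ∂F_y/∂x - ∂F_x/∂y = 60x^2 + 40.

On z = 3, (curl F)_z = 60x^2 + 40.

Convert to polar (x = r cos θ, y = r sin θ, dA = r dr dθ); the integrand becomes 60r^2cos(θ)^2 + 40, so

    ∬_D (curl F)_z dA = ∫_0^{2π} ∫_0^{1} (60r^2cos(θ)^2 + 40) · r dr dθ.

Inner (r from 0 to 1): 15cos(θ)^2 + 20.
Outer (θ from 0 to 2π): 55π.

Therefore ∮_C F · dr = 55π.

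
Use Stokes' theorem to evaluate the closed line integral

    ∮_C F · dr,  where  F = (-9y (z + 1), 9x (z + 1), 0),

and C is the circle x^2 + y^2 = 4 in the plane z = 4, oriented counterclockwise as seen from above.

Let S be the flat disk x^2 + y^2 ≤ 4 in the plane z = 4, with upward unit normal n̂ = ẑ. By Stokes' theorem,

    ∮_C F · dr = ∬_S (∇ × F) · n̂ dS = ∬_D (curl F)_z dA,

where D is the disk x^2 + y^2 ≤ 4.

Compute the curl of F = (-9y (z + 1), 9x (z + 1), 0):
    (∇ × F)_x = ∂F_z/∂y - ∂F_y/∂z = -9x,
    (∇ × F)_y = ∂F_x/∂z - ∂F_z/∂x = -9y,
    (∇ × F)_z = ∂F_y/∂x - ∂F_x/∂y = 18z + 18.

On z = 4, (curl F)_z = 90.

Convert to polar (x = r cos θ, y = r sin θ, dA = r dr dθ); the integrand becomes 90, so

    ∬_D (curl F)_z dA = ∫_0^{2π} ∫_0^{2} (90) · r dr dθ.

Inner (r from 0 to 2): 180.
Outer (θ from 0 to 2π): 360π.

Therefore ∮_C F · dr = 360π.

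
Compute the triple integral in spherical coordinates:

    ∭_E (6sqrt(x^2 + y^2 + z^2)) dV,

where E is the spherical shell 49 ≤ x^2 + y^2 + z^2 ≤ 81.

In spherical coordinates, x = ρ sin(φ) cos(θ), y = ρ sin(φ) sin(θ), z = ρ cos(φ), and dV = ρ^2 sin(φ) dρ dφ dθ.

The integrand becomes 6ρ, so

    ∭_E (6sqrt(x^2 + y^2 + z^2)) dV = ∫_{0}^{2π} ∫_{0}^{π} ∫_{7}^{9} (6ρ) · ρ^2 sin(φ) dρ dφ dθ.

Inner (ρ): 6240sin(φ).
Middle (φ): 12480.
Outer (θ): 24960π.

Therefore the triple integral equals 24960π.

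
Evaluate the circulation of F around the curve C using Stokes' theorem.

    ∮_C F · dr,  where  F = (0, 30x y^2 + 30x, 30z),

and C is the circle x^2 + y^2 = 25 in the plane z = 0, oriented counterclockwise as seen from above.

Let S be the flat disk x^2 + y^2 ≤ 25 in the plane z = 0, with upward unit normal n̂ = ẑ. By Stokes' theorem,

    ∮_C F · dr = ∬_S (∇ × F) · n̂ dS = ∬_D (curl F)_z dA,

where D is the disk x^2 + y^2 ≤ 25.

Compute the curl of F = (0, 30x y^2 + 30x, 30z):
    (∇ × F)_x = ∂F_z/∂y - ∂F_y/∂z = 0,
    (∇ × F)_y = ∂F_x/∂z - ∂F_z/∂x = 0,
    (∇ × F)_z = ∂F_y/∂x - ∂F_x/∂y = 30y^2 + 30.

On z = 0, (curl F)_z = 30y^2 + 30.

Convert to polar (x = r cos θ, y = r sin θ, dA = r dr dθ); the integrand becomes 30r^2sin(θ)^2 + 30, so

    ∬_D (curl F)_z dA = ∫_0^{2π} ∫_0^{5} (30r^2sin(θ)^2 + 30) · r dr dθ.

Inner (r from 0 to 5): 9375sin(θ)^2/2 + 375.
Outer (θ from 0 to 2π): 10875π/2.

Therefore ∮_C F · dr = 10875π/2.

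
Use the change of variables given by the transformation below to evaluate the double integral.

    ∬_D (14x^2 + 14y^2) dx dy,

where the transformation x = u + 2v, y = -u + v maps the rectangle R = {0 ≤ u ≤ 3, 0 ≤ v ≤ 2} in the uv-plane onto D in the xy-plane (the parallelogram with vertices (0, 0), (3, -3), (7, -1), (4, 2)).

Compute the Jacobian determinant of (x, y) with respect to (u, v):

    ∂(x,y)/∂(u,v) = | 1  2 | = (1)(1) - (2)(-1) = 3.
                   | -1  1 |

Its absolute value is |J| = 3 (the area scaling factor).

Substituting x = u + 2v, y = -u + v into the integrand,

    14x^2 + 14y^2 → 28u^2 + 28u v + 70v^2,

so the integral becomes

    ∬_R (28u^2 + 28u v + 70v^2) · |J| du dv = ∫_0^3 ∫_0^2 (84u^2 + 84u v + 210v^2) dv du.

Inner (v): 168u^2 + 168u + 560.
Outer (u): 3948.

Therefore ∬_D (14x^2 + 14y^2) dx dy = 3948.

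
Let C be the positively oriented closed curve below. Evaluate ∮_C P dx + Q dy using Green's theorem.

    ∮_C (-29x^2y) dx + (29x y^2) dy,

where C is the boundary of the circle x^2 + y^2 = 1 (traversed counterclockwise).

Green's theorem converts the closed line integral into a double integral over the enclosed region D:

    ∮_C P dx + Q dy = ∬_D (∂Q/∂x - ∂P/∂y) dA.

Here P = -29x^2y, Q = 29x y^2, so

    ∂Q/∂x = 29y^2,    ∂P/∂y = -29x^2,
    ∂Q/∂x - ∂P/∂y = 29x^2 + 29y^2.

D is the region x^2 + y^2 ≤ 1. Evaluating the double integral:

In polar coordinates (x = r cos θ, y = r sin θ, dA = r dr dθ) the integrand becomes 29r^2, so

    ∬_D (29x^2 + 29y^2) dA = ∫_0^{2π} ∫_0^{1} (29r^2) · r dr dθ.

Inner (r from 0 to 1): 29/4.
Outer (θ from 0 to 2π): 29π/2.

Therefore ∮_C P dx + Q dy = 29π/2.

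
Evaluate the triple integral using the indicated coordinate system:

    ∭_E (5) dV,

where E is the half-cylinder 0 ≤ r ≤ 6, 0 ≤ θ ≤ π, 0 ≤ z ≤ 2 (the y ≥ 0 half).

In cylindrical coordinates, x = r cos(θ), y = r sin(θ), z = z, and dV = r dr dθ dz.

The integrand becomes 5, so

    ∭_E (5) dV = ∫_{0}^{π} ∫_{0}^{6} ∫_{0}^{2} (5) · r dz dr dθ.

Inner (z): 10r.
Middle (r from 0 to 6): 180.
Outer (θ): 180π.

Therefore the triple integral equals 180π.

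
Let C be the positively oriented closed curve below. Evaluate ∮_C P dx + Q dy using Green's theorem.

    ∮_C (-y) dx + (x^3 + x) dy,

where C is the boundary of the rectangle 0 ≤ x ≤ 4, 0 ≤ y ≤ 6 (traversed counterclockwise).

Green's theorem converts the closed line integral into a double integral over the enclosed region D:

    ∮_C P dx + Q dy = ∬_D (∂Q/∂x - ∂P/∂y) dA.

Here P = -y, Q = x^3 + x, so

    ∂Q/∂x = 3x^2 + 1,    ∂P/∂y = -1,
    ∂Q/∂x - ∂P/∂y = 3x^2 + 2.

D is the region 0 ≤ x ≤ 4, 0 ≤ y ≤ 6. Evaluating the double integral:

    ∬_D (3x^2 + 2) dA = ∫_0^{4} ∫_0^{6} (3x^2 + 2) dy dx.

Inner (y from 0 to 6): 18x^2 + 12.
Outer (x from 0 to 4): 432.

Therefore ∮_C P dx + Q dy = 432.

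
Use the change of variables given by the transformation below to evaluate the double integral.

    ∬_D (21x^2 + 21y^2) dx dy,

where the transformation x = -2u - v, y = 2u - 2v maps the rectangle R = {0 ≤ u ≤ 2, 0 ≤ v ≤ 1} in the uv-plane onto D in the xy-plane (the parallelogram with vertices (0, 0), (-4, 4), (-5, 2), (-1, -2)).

Compute the Jacobian determinant of (x, y) with respect to (u, v):

    ∂(x,y)/∂(u,v) = | -2  -1 | = (-2)(-2) - (-1)(2) = 6.
                   | 2  -2 |

Its absolute value is |J| = 6 (the area scaling factor).

Substituting x = -2u - v, y = 2u - 2v into the integrand,

    21x^2 + 21y^2 → 168u^2 - 84u v + 105v^2,

so the integral becomes

    ∬_R (168u^2 - 84u v + 105v^2) · |J| du dv = ∫_0^2 ∫_0^1 (1008u^2 - 504u v + 630v^2) dv du.

Inner (v): 1008u^2 - 252u + 210.
Outer (u): 2604.

Therefore ∬_D (21x^2 + 21y^2) dx dy = 2604.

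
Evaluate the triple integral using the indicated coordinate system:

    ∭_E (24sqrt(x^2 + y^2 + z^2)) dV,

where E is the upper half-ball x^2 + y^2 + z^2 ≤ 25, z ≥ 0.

In spherical coordinates, x = ρ sin(φ) cos(θ), y = ρ sin(φ) sin(θ), z = ρ cos(φ), and dV = ρ^2 sin(φ) dρ dφ dθ.

The integrand becomes 24ρ, so

    ∭_E (24sqrt(x^2 + y^2 + z^2)) dV = ∫_{0}^{2π} ∫_{0}^{π/2} ∫_{0}^{5} (24ρ) · ρ^2 sin(φ) dρ dφ dθ.

Inner (ρ): 3750sin(φ).
Middle (φ): 3750.
Outer (θ): 7500π.

Therefore the triple integral equals 7500π.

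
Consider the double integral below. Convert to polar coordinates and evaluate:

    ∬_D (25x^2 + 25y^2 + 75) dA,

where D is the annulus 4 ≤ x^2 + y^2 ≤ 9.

The region D is 2 ≤ r ≤ 3, 0 ≤ θ ≤ 2π in polar coordinates, where x = r cos(θ), y = r sin(θ), and dA = r dr dθ.

Under the substitution, the integrand becomes 25r^2 + 75, so

    ∬_D (25x^2 + 25y^2 + 75) dA = ∫_{0}^{2π} ∫_{2}^{3} (25r^2 + 75) · r dr dθ.

Inner integral (in r): ∫_{2}^{3} (25r^2 + 75) · r dr = 2375/4.

Outer integral (in θ): ∫_{0}^{2π} (2375/4) dθ = 2375π/2.

Therefore ∬_D (25x^2 + 25y^2 + 75) dA = 2375π/2.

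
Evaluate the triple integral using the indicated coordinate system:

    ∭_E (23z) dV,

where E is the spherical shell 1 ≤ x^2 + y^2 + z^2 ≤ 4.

In spherical coordinates, x = ρ sin(φ) cos(θ), y = ρ sin(φ) sin(θ), z = ρ cos(φ), and dV = ρ^2 sin(φ) dρ dφ dθ.

The integrand becomes 23ρ cos(φ), so

    ∭_E (23z) dV = ∫_{0}^{2π} ∫_{0}^{π} ∫_{1}^{2} (23ρ cos(φ)) · ρ^2 sin(φ) dρ dφ dθ.

Inner (ρ): 345sin(2φ)/8.
Middle (φ): 0.
Outer (θ): 0.

Therefore the triple integral equals 0.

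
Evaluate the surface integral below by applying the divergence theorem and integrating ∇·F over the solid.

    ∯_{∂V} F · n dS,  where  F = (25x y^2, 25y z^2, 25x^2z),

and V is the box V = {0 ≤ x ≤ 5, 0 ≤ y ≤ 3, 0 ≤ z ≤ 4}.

By the divergence theorem,

    ∯_{∂V} F · n dS = ∭_V (∇ · F) dV.

Compute the divergence:
    ∇ · F = ∂F_x/∂x + ∂F_y/∂y + ∂F_z/∂z = 25y^2 + 25z^2 + 25x^2 = 25x^2 + 25y^2 + 25z^2.

V is a rectangular box, so dV = dx dy dz with 0 ≤ x ≤ 5, 0 ≤ y ≤ 3, 0 ≤ z ≤ 4.

Integrate (25x^2 + 25y^2 + 25z^2) over V as an iterated integral:

    ∭_V (∇·F) dV = ∫_0^{5} ∫_0^{3} ∫_0^{4} (25x^2 + 25y^2 + 25z^2) dz dy dx.

Inner (z from 0 to 4): 100x^2 + 100y^2 + 1600/3.
Middle (y from 0 to 3): 300x^2 + 2500.
Outer (x from 0 to 5): 25000.

Therefore ∯_{∂V} F · n dS = 25000.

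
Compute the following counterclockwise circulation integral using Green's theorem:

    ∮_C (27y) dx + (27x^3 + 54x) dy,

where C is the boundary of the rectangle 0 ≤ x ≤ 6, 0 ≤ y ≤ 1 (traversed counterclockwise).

Green's theorem converts the closed line integral into a double integral over the enclosed region D:

    ∮_C P dx + Q dy = ∬_D (∂Q/∂x - ∂P/∂y) dA.

Here P = 27y, Q = 27x^3 + 54x, so

    ∂Q/∂x = 81x^2 + 54,    ∂P/∂y = 27,
    ∂Q/∂x - ∂P/∂y = 81x^2 + 27.

D is the region 0 ≤ x ≤ 6, 0 ≤ y ≤ 1. Evaluating the double integral:

    ∬_D (81x^2 + 27) dA = ∫_0^{6} ∫_0^{1} (81x^2 + 27) dy dx.

Inner (y from 0 to 1): 81x^2 + 27.
Outer (x from 0 to 6): 5994.

Therefore ∮_C P dx + Q dy = 5994.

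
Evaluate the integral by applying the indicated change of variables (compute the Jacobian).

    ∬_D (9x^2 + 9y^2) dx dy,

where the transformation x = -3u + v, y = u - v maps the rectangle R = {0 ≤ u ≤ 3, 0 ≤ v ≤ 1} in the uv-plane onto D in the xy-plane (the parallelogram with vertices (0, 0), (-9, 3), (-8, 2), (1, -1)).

Compute the Jacobian determinant of (x, y) with respect to (u, v):

    ∂(x,y)/∂(u,v) = | -3  1 | = (-3)(-1) - (1)(1) = 2.
                   | 1  -1 |

Its absolute value is |J| = 2 (the area scaling factor).

Substituting x = -3u + v, y = u - v into the integrand,

    9x^2 + 9y^2 → 90u^2 - 72u v + 18v^2,

so the integral becomes

    ∬_R (90u^2 - 72u v + 18v^2) · |J| du dv = ∫_0^3 ∫_0^1 (180u^2 - 144u v + 36v^2) dv du.

Inner (v): 180u^2 - 72u + 12.
Outer (u): 1332.

Therefore ∬_D (9x^2 + 9y^2) dx dy = 1332.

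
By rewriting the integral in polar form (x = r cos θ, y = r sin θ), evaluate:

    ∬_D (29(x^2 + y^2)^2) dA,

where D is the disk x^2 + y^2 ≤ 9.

The region D is 0 ≤ r ≤ 3, 0 ≤ θ ≤ 2π in polar coordinates, where x = r cos(θ), y = r sin(θ), and dA = r dr dθ.

Under the substitution, the integrand becomes 29r^4, so

    ∬_D (29(x^2 + y^2)^2) dA = ∫_{0}^{2π} ∫_{0}^{3} (29r^4) · r dr dθ.

Inner integral (in r): ∫_{0}^{3} (29r^4) · r dr = 7047/2.

Outer integral (in θ): ∫_{0}^{2π} (7047/2) dθ = 7047π.

Therefore ∬_D (29(x^2 + y^2)^2) dA = 7047π.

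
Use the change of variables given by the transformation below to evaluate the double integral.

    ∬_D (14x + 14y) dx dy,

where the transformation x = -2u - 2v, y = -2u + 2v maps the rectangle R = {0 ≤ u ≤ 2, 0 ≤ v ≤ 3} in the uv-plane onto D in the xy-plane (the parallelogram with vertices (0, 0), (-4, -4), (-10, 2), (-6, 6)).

Compute the Jacobian determinant of (x, y) with respect to (u, v):

    ∂(x,y)/∂(u,v) = | -2  -2 | = (-2)(2) - (-2)(-2) = -8.
                   | -2  2 |

Its absolute value is |J| = 8 (the area scaling factor).

Substituting x = -2u - 2v, y = -2u + 2v into the integrand,

    14x + 14y → -56u,

so the integral becomes

    ∬_R (-56u) · |J| du dv = ∫_0^2 ∫_0^3 (-448u) dv du.

Inner (v): -1344u.
Outer (u): -2688.

Therefore ∬_D (14x + 14y) dx dy = -2688.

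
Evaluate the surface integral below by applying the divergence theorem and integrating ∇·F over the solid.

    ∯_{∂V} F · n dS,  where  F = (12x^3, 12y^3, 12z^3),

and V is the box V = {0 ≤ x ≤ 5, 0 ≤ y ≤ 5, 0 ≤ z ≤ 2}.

By the divergence theorem,

    ∯_{∂V} F · n dS = ∭_V (∇ · F) dV.

Compute the divergence:
    ∇ · F = ∂F_x/∂x + ∂F_y/∂y + ∂F_z/∂z = 36x^2 + 36y^2 + 36z^2.

V is a rectangular box, so dV = dx dy dz with 0 ≤ x ≤ 5, 0 ≤ y ≤ 5, 0 ≤ z ≤ 2.

Integrate (36x^2 + 36y^2 + 36z^2) over V as an iterated integral:

    ∭_V (∇·F) dV = ∫_0^{5} ∫_0^{5} ∫_0^{2} (36x^2 + 36y^2 + 36z^2) dz dy dx.

Inner (z from 0 to 2): 72x^2 + 72y^2 + 96.
Middle (y from 0 to 5): 360x^2 + 3480.
Outer (x from 0 to 5): 32400.

Therefore ∯_{∂V} F · n dS = 32400.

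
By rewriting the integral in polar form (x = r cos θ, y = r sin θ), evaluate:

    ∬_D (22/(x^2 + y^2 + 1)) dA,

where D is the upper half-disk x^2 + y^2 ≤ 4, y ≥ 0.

The region D is 0 ≤ r ≤ 2, 0 ≤ θ ≤ π in polar coordinates, where x = r cos(θ), y = r sin(θ), and dA = r dr dθ.

Under the substitution, the integrand becomes 22/(r^2 + 1), so

    ∬_D (22/(x^2 + y^2 + 1)) dA = ∫_{0}^{π} ∫_{0}^{2} (22/(r^2 + 1)) · r dr dθ.

Inner integral (in r): ∫_{0}^{2} (22/(r^2 + 1)) · r dr = log(48828125).

Outer integral (in θ): ∫_{0}^{π} (log(48828125)) dθ = log(48828125^π).

Therefore ∬_D (22/(x^2 + y^2 + 1)) dA = log(48828125^π).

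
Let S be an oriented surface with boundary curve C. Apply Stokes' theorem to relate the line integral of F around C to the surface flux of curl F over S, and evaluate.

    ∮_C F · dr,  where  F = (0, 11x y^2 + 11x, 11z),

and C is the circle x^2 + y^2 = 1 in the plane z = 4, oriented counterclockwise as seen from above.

Let S be the flat disk x^2 + y^2 ≤ 1 in the plane z = 4, with upward unit normal n̂ = ẑ. By Stokes' theorem,

    ∮_C F · dr = ∬_S (∇ × F) · n̂ dS = ∬_D (curl F)_z dA,

where D is the disk x^2 + y^2 ≤ 1.

Compute the curl of F = (0, 11x y^2 + 11x, 11z):
    (∇ × F)_x = ∂F_z/∂y - ∂F_y/∂z = 0,
    (∇ × F)_y = ∂F_x/∂z - ∂F_z/∂x = 0,
    (∇ × F)_z = ∂F_y/∂x - ∂F_x/∂y = 11y^2 + 11.

On z = 4, (curl F)_z = 11y^2 + 11.

Convert to polar (x = r cos θ, y = r sin θ, dA = r dr dθ); the integrand becomes 11r^2sin(θ)^2 + 11, so

    ∬_D (curl F)_z dA = ∫_0^{2π} ∫_0^{1} (11r^2sin(θ)^2 + 11) · r dr dθ.

Inner (r from 0 to 1): 11sin(θ)^2/4 + 11/2.
Outer (θ from 0 to 2π): 55π/4.

Therefore ∮_C F · dr = 55π/4.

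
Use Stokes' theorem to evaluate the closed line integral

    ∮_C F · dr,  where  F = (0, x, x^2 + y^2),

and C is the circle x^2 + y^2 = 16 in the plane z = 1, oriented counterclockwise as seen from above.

Let S be the flat disk x^2 + y^2 ≤ 16 in the plane z = 1, with upward unit normal n̂ = ẑ. By Stokes' theorem,

    ∮_C F · dr = ∬_S (∇ × F) · n̂ dS = ∬_D (curl F)_z dA,

where D is the disk x^2 + y^2 ≤ 16.

Compute the curl of F = (0, x, x^2 + y^2):
    (∇ × F)_x = ∂F_z/∂y - ∂F_y/∂z = 2y,
    (∇ × F)_y = ∂F_x/∂z - ∂F_z/∂x = -2x,
    (∇ × F)_z = ∂F_y/∂x - ∂F_x/∂y = 1.

On z = 1, (curl F)_z = 1.

Convert to polar (x = r cos θ, y = r sin θ, dA = r dr dθ); the integrand becomes 1, so

    ∬_D (curl F)_z dA = ∫_0^{2π} ∫_0^{4} (1) · r dr dθ.

Inner (r from 0 to 4): 8.
Outer (θ from 0 to 2π): 16π.

Therefore ∮_C F · dr = 16π.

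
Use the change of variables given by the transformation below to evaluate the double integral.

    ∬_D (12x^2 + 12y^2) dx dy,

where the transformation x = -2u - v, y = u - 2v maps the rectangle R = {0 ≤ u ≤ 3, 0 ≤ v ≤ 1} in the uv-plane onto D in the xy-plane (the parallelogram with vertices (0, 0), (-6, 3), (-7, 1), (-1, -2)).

Compute the Jacobian determinant of (x, y) with respect to (u, v):

    ∂(x,y)/∂(u,v) = | -2  -1 | = (-2)(-2) - (-1)(1) = 5.
                   | 1  -2 |

Its absolute value is |J| = 5 (the area scaling factor).

Substituting x = -2u - v, y = u - 2v into the integrand,

    12x^2 + 12y^2 → 60u^2 + 60v^2,

so the integral becomes

    ∬_R (60u^2 + 60v^2) · |J| du dv = ∫_0^3 ∫_0^1 (300u^2 + 300v^2) dv du.

Inner (v): 300u^2 + 100.
Outer (u): 3000.

Therefore ∬_D (12x^2 + 12y^2) dx dy = 3000.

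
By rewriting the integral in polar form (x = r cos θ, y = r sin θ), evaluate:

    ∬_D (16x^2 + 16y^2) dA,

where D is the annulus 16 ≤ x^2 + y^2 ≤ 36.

The region D is 4 ≤ r ≤ 6, 0 ≤ θ ≤ 2π in polar coordinates, where x = r cos(θ), y = r sin(θ), and dA = r dr dθ.

Under the substitution, the integrand becomes 16r^2, so

    ∬_D (16x^2 + 16y^2) dA = ∫_{0}^{2π} ∫_{4}^{6} (16r^2) · r dr dθ.

Inner integral (in r): ∫_{4}^{6} (16r^2) · r dr = 4160.

Outer integral (in θ): ∫_{0}^{2π} (4160) dθ = 8320π.

Therefore ∬_D (16x^2 + 16y^2) dA = 8320π.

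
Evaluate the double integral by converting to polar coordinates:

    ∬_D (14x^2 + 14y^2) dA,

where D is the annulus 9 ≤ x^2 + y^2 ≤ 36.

The region D is 3 ≤ r ≤ 6, 0 ≤ θ ≤ 2π in polar coordinates, where x = r cos(θ), y = r sin(θ), and dA = r dr dθ.

Under the substitution, the integrand becomes 14r^2, so

    ∬_D (14x^2 + 14y^2) dA = ∫_{0}^{2π} ∫_{3}^{6} (14r^2) · r dr dθ.

Inner integral (in r): ∫_{3}^{6} (14r^2) · r dr = 8505/2.

Outer integral (in θ): ∫_{0}^{2π} (8505/2) dθ = 8505π.

Therefore ∬_D (14x^2 + 14y^2) dA = 8505π.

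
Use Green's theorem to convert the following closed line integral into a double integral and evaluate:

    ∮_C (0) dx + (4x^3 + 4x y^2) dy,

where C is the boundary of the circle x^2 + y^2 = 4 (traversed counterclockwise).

Green's theorem converts the closed line integral into a double integral over the enclosed region D:

    ∮_C P dx + Q dy = ∬_D (∂Q/∂x - ∂P/∂y) dA.

Here P = 0, Q = 4x^3 + 4x y^2, so

    ∂Q/∂x = 12x^2 + 4y^2,    ∂P/∂y = 0,
    ∂Q/∂x - ∂P/∂y = 12x^2 + 4y^2.

D is the region x^2 + y^2 ≤ 4. Evaluating the double integral:

In polar coordinates (x = r cos θ, y = r sin θ, dA = r dr dθ) the integrand becomes 4r^2(cos(2θ) + 2), so

    ∬_D (12x^2 + 4y^2) dA = ∫_0^{2π} ∫_0^{2} (4r^2(cos(2θ) + 2)) · r dr dθ.

Inner (r from 0 to 2): 16cos(2θ) + 32.
Outer (θ from 0 to 2π): 64π.

Therefore ∮_C P dx + Q dy = 64π.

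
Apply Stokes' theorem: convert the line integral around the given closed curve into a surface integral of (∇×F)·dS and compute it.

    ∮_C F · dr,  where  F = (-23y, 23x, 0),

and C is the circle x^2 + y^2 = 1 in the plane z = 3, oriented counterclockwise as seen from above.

Let S be the flat disk x^2 + y^2 ≤ 1 in the plane z = 3, with upward unit normal n̂ = ẑ. By Stokes' theorem,

    ∮_C F · dr = ∬_S (∇ × F) · n̂ dS = ∬_D (curl F)_z dA,

where D is the disk x^2 + y^2 ≤ 1.

Compute the curl of F = (-23y, 23x, 0):
    (∇ × F)_x = ∂F_z/∂y - ∂F_y/∂z = 0,
    (∇ × F)_y = ∂F_x/∂z - ∂F_z/∂x = 0,
    (∇ × F)_z = ∂F_y/∂x - ∂F_x/∂y = 46.

On z = 3, (curl F)_z = 46.

Convert to polar (x = r cos θ, y = r sin θ, dA = r dr dθ); the integrand becomes 46, so

    ∬_D (curl F)_z dA = ∫_0^{2π} ∫_0^{1} (46) · r dr dθ.

Inner (r from 0 to 1): 23.
Outer (θ from 0 to 2π): 46π.

Therefore ∮_C F · dr = 46π.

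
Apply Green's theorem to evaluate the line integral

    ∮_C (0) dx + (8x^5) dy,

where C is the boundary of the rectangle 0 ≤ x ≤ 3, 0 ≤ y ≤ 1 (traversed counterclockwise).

Green's theorem converts the closed line integral into a double integral over the enclosed region D:

    ∮_C P dx + Q dy = ∬_D (∂Q/∂x - ∂P/∂y) dA.

Here P = 0, Q = 8x^5, so

    ∂Q/∂x = 40x^4,    ∂P/∂y = 0,
    ∂Q/∂x - ∂P/∂y = 40x^4.

D is the region 0 ≤ x ≤ 3, 0 ≤ y ≤ 1. Evaluating the double integral:

    ∬_D (40x^4) dA = ∫_0^{3} ∫_0^{1} (40x^4) dy dx.

Inner (y from 0 to 1): 40x^4.
Outer (x from 0 to 3): 1944.

Therefore ∮_C P dx + Q dy = 1944.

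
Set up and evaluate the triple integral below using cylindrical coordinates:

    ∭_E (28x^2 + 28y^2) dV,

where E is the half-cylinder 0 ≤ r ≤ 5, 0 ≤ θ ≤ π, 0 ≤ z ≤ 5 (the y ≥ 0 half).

In cylindrical coordinates, x = r cos(θ), y = r sin(θ), z = z, and dV = r dr dθ dz.

The integrand becomes 28r^2, so

    ∭_E (28x^2 + 28y^2) dV = ∫_{0}^{π} ∫_{0}^{5} ∫_{0}^{5} (28r^2) · r dz dr dθ.

Inner (z): 140r^3.
Middle (r from 0 to 5): 21875.
Outer (θ): 21875π.

Therefore the triple integral equals 21875π.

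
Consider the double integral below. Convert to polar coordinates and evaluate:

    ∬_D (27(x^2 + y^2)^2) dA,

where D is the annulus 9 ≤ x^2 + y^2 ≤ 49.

The region D is 3 ≤ r ≤ 7, 0 ≤ θ ≤ 2π in polar coordinates, where x = r cos(θ), y = r sin(θ), and dA = r dr dθ.

Under the substitution, the integrand becomes 27r^4, so

    ∬_D (27(x^2 + y^2)^2) dA = ∫_{0}^{2π} ∫_{3}^{7} (27r^4) · r dr dθ.

Inner integral (in r): ∫_{3}^{7} (27r^4) · r dr = 526140.

Outer integral (in θ): ∫_{0}^{2π} (526140) dθ = 1052280π.

Therefore ∬_D (27(x^2 + y^2)^2) dA = 1052280π.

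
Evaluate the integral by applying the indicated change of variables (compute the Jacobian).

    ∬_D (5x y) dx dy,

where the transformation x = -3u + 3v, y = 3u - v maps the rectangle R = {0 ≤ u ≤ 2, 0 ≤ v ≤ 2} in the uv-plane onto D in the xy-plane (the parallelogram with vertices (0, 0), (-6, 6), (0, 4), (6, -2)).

Compute the Jacobian determinant of (x, y) with respect to (u, v):

    ∂(x,y)/∂(u,v) = | -3  3 | = (-3)(-1) - (3)(3) = -6.
                   | 3  -1 |

Its absolute value is |J| = 6 (the area scaling factor).

Substituting x = -3u + 3v, y = 3u - v into the integrand,

    5x y → -45u^2 + 60u v - 15v^2,

so the integral becomes

    ∬_R (-45u^2 + 60u v - 15v^2) · |J| du dv = ∫_0^2 ∫_0^2 (-270u^2 + 360u v - 90v^2) dv du.

Inner (v): -540u^2 + 720u - 240.
Outer (u): -480.

Therefore ∬_D (5x y) dx dy = -480.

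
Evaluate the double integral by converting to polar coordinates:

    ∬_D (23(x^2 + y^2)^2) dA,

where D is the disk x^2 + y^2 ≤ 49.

The region D is 0 ≤ r ≤ 7, 0 ≤ θ ≤ 2π in polar coordinates, where x = r cos(θ), y = r sin(θ), and dA = r dr dθ.

Under the substitution, the integrand becomes 23r^4, so

    ∬_D (23(x^2 + y^2)^2) dA = ∫_{0}^{2π} ∫_{0}^{7} (23r^4) · r dr dθ.

Inner integral (in r): ∫_{0}^{7} (23r^4) · r dr = 2705927/6.

Outer integral (in θ): ∫_{0}^{2π} (2705927/6) dθ = 2705927π/3.

Therefore ∬_D (23(x^2 + y^2)^2) dA = 2705927π/3.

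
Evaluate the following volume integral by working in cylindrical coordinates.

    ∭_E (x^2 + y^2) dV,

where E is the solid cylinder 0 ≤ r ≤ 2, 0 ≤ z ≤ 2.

In cylindrical coordinates, x = r cos(θ), y = r sin(θ), z = z, and dV = r dr dθ dz.

The integrand becomes r^2, so

    ∭_E (x^2 + y^2) dV = ∫_{0}^{2π} ∫_{0}^{2} ∫_{0}^{2} (r^2) · r dz dr dθ.

Inner (z): 2r^3.
Middle (r from 0 to 2): 8.
Outer (θ): 16π.

Therefore the triple integral equals 16π.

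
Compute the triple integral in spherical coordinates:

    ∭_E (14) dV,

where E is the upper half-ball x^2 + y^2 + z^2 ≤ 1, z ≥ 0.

In spherical coordinates, x = ρ sin(φ) cos(θ), y = ρ sin(φ) sin(θ), z = ρ cos(φ), and dV = ρ^2 sin(φ) dρ dφ dθ.

The integrand becomes 14, so

    ∭_E (14) dV = ∫_{0}^{2π} ∫_{0}^{π/2} ∫_{0}^{1} (14) · ρ^2 sin(φ) dρ dφ dθ.

Inner (ρ): 14sin(φ)/3.
Middle (φ): 14/3.
Outer (θ): 28π/3.

Therefore the triple integral equals 28π/3.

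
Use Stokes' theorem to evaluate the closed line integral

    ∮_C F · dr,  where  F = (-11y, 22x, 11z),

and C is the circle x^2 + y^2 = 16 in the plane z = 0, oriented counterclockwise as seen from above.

Let S be the flat disk x^2 + y^2 ≤ 16 in the plane z = 0, with upward unit normal n̂ = ẑ. By Stokes' theorem,

    ∮_C F · dr = ∬_S (∇ × F) · n̂ dS = ∬_D (curl F)_z dA,

where D is the disk x^2 + y^2 ≤ 16.

Compute the curl of F = (-11y, 22x, 11z):
    (∇ × F)_x = ∂F_z/∂y - ∂F_y/∂z = 0,
    (∇ × F)_y = ∂F_x/∂z - ∂F_z/∂x = 0,
    (∇ × F)_z = ∂F_y/∂x - ∂F_x/∂y = 33.

On z = 0, (curl F)_z = 33.

Convert to polar (x = r cos θ, y = r sin θ, dA = r dr dθ); the integrand becomes 33, so

    ∬_D (curl F)_z dA = ∫_0^{2π} ∫_0^{4} (33) · r dr dθ.

Inner (r from 0 to 4): 264.
Outer (θ from 0 to 2π): 528π.

Therefore ∮_C F · dr = 528π.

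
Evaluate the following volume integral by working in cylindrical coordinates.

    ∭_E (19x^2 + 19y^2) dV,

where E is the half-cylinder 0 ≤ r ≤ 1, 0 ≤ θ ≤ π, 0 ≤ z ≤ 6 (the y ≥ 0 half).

In cylindrical coordinates, x = r cos(θ), y = r sin(θ), z = z, and dV = r dr dθ dz.

The integrand becomes 19r^2, so

    ∭_E (19x^2 + 19y^2) dV = ∫_{0}^{π} ∫_{0}^{1} ∫_{0}^{6} (19r^2) · r dz dr dθ.

Inner (z): 114r^3.
Middle (r from 0 to 1): 57/2.
Outer (θ): 57π/2.

Therefore the triple integral equals 57π/2.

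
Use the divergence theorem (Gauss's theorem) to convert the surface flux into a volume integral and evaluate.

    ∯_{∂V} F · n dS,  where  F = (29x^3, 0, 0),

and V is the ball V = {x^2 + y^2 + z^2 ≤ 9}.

By the divergence theorem,

    ∯_{∂V} F · n dS = ∭_V (∇ · F) dV.

Compute the divergence:
    ∇ · F = ∂F_x/∂x + ∂F_y/∂y + ∂F_z/∂z = 87x^2 + 0 + 0 = 87x^2.

In spherical coordinates, x = ρ sin(φ) cos(θ), y = ρ sin(φ) sin(θ), z = ρ cos(φ), dV = ρ^2 sin(φ) dρ dφ dθ, with 0 ≤ ρ ≤ 3, 0 ≤ φ ≤ π, 0 ≤ θ ≤ 2π.

The integrand, after substitution and multiplying by the volume element, becomes (87ρ^2sin(φ)^2cos(θ)^2) · ρ^2 sin(φ), so

    ∭_V (∇·F) dV = ∫_0^{2π} ∫_0^{π} ∫_0^{3} (87ρ^2sin(φ)^2cos(θ)^2) · ρ^2 sin(φ) dρ dφ dθ.

Inner (ρ from 0 to 3): 21141sin(φ)^3cos(θ)^2/5.
Middle (φ from 0 to π): 28188cos(θ)^2/5.
Outer (θ from 0 to 2π): 28188π/5.

Therefore ∯_{∂V} F · n dS = 28188π/5.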